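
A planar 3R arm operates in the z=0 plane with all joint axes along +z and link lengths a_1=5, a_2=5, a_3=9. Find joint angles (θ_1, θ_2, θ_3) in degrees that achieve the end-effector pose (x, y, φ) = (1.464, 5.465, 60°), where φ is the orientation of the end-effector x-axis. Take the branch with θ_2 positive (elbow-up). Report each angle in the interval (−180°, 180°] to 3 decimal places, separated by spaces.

149.994 135.003 135.003

wrist centre = target − a_3·(cos φ, sin φ) = (-3.0360, -2.3292)
cos θ_2 = (14.6426−5²−5²)/(2·5·5) = -0.7071; θ_2 = 135.0033° (elbow-up)
β = atan2(-2.3292,-3.0360) = -142.5045°; ψ = atan2(3.5353,1.4643) = 67.5017°
θ_1 = β − ψ = -210.0061°
θ_3 = φ − θ_1 − θ_2 = 135.0028° (wrapped to (-180°,180°])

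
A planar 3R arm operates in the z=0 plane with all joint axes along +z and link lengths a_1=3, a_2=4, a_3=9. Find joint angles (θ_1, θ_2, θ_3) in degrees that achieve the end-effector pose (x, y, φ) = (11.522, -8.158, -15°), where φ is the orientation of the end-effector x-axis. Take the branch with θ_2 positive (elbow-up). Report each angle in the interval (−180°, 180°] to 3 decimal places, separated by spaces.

wrist centre = target − a_3·(cos φ, sin φ) = (2.8287, -5.8286)
cos θ_2 = (41.9743−3²−4²)/(2·3·4) = 0.7073; θ_2 = 44.9875° (elbow-up)
β = atan2(-5.8286,2.8287) = -64.1124°; ψ = atan2(2.8278,5.8290) = 25.8791°
θ_1 = β − ψ = -89.9916°
θ_3 = φ − θ_1 − θ_2 = 30.0041° (wrapped to (-180°,180°])

-89.992 44.987 30.004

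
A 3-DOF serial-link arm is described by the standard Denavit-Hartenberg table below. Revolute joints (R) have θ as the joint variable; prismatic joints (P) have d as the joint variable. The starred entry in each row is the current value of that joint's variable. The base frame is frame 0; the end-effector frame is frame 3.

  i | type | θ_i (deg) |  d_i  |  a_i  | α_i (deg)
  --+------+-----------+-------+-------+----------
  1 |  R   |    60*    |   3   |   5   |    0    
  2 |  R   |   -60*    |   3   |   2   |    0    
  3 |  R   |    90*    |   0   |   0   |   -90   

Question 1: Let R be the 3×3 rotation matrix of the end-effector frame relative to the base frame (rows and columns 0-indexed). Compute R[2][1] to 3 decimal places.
End-effector y-axis (col 1 of R) = (-0.0000,0.0000,-1.0000)
R[2][1] = -1.0000

-1.000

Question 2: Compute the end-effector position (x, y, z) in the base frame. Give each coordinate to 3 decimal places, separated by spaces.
after link 1: o_1 = (2.5000, 4.3301, 3.0000)
after link 2: o_2 = (4.5000, 4.3301, 6.0000)
after link 3: o_3 = (4.5000, 4.3301, 6.0000)

4.500 4.330 6.000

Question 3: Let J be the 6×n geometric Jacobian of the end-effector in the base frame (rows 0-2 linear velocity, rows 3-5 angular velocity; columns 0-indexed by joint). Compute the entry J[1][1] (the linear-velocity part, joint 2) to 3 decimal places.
2.000

axis z_1 = (0.0000,0.0000,1.0000); lever o_n−o_1 = (2.0000,0.0000,3.0000)
cross product → J_v[:, 1] = (0.0000,2.0000,0.0000)
J_ω[:, 1] = z_1
entry J[1][1] = 2.0000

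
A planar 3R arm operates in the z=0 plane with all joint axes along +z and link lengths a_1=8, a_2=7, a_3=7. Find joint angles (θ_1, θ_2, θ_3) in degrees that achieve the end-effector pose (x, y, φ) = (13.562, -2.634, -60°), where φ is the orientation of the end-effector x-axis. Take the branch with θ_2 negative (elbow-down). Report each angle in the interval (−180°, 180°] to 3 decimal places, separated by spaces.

60.001 -90.002 -29.999

wrist centre = target − a_3·(cos φ, sin φ) = (10.0620, 3.4282)
cos θ_2 = (112.9962−8²−7²)/(2·8·7) = -0.0000; θ_2 = -90.0019° (elbow-down)
β = atan2(3.4282,10.0620) = 18.8143°; ψ = atan2(-7.0000,7.9998) = -41.1868°
θ_1 = β − ψ = 60.0010°
θ_3 = φ − θ_1 − θ_2 = -29.9991° (wrapped to (-180°,180°])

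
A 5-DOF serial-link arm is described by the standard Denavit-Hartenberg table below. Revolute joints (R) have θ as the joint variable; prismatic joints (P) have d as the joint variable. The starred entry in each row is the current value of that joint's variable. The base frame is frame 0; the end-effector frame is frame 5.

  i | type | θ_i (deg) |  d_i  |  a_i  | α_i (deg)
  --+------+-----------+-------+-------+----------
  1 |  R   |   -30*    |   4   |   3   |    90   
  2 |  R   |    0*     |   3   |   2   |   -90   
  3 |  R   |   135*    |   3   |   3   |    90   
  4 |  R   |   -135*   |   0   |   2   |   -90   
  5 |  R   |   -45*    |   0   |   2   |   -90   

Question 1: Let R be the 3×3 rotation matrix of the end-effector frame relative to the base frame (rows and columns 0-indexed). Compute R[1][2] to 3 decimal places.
End-effector z-axis (col 2 of R) = (-0.5536,-0.6660,-0.5000)
R[1][2] = -0.6660

-0.666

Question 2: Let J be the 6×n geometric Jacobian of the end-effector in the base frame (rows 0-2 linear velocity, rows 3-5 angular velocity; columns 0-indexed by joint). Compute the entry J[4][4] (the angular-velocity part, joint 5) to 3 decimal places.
axis z_4 = (-0.1830,0.6830,-0.7071); lever o_n−o_4 = (1.6248,-0.5999,-1.0000)
cross product → J_v[:, 4] = (-1.1072,-1.3320,-1.0000)
J_ω[:, 4] = z_4
entry J[4][4] = 0.6830

0.683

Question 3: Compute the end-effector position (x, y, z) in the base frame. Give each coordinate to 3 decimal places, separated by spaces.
after link 1: o_1 = (2.5981, -1.5000, 4.0000)
after link 2: o_2 = (2.8301, -5.0981, 4.0000)
after link 3: o_3 = (2.0537, -2.2003, 7.0000)
after link 4: o_4 = (2.4197, -3.5663, 5.5858)
after link 5: o_5 = (4.0445, -4.1662, 4.5858)

4.045 -4.166 4.586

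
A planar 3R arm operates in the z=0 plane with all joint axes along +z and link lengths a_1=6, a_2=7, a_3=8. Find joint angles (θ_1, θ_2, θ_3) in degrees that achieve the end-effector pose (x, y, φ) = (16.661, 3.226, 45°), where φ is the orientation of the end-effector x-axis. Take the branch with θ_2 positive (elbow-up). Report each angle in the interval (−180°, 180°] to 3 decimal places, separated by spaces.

wrist centre = target − a_3·(cos φ, sin φ) = (11.0041, -2.4309)
cos θ_2 = (127.0003−6²−7²)/(2·6·7) = 0.5000; θ_2 = 59.9998° (elbow-up)
β = atan2(-2.4309,11.0041) = -12.4568°; ψ = atan2(6.0622,9.5000) = 32.5428°
θ_1 = β − ψ = -44.9996°
θ_3 = φ − θ_1 − θ_2 = 29.9998° (wrapped to (-180°,180°])

-45.000 60.000 30.000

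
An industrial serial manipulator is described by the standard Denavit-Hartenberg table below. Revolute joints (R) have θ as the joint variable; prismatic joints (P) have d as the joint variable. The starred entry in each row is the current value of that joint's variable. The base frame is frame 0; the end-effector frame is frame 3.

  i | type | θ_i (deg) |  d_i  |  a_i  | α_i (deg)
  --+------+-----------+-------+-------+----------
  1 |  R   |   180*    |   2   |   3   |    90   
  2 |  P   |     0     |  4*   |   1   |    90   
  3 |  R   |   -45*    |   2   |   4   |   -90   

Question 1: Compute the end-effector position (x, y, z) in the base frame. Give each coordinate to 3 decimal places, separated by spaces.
-6.828 1.172 0.000

after link 1: o_1 = (-3.0000, 0.0000, 2.0000)
after link 2: o_2 = (-4.0000, 4.0000, 2.0000)
after link 3: o_3 = (-6.8284, 1.1716, 0.0000)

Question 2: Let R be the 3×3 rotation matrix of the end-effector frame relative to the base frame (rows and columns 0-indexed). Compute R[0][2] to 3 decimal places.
-0.707

End-effector z-axis (col 2 of R) = (-0.7071,0.7071,0.0000)
R[0][2] = -0.7071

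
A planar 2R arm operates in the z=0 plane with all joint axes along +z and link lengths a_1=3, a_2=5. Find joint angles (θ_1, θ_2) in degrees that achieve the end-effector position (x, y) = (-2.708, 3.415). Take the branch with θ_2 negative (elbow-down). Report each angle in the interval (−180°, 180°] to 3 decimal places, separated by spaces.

-148.164 -120.010

cos θ_2 = (18.9955−3²−5²)/(2·3·5) = -0.5002; θ_2 = -120.0099° (elbow-down)
β = atan2(3.4150,-2.7080) = 128.4134°; ψ = atan2(-4.3297,0.4992) = -83.4224°
θ_1 = β − ψ = 211.8358°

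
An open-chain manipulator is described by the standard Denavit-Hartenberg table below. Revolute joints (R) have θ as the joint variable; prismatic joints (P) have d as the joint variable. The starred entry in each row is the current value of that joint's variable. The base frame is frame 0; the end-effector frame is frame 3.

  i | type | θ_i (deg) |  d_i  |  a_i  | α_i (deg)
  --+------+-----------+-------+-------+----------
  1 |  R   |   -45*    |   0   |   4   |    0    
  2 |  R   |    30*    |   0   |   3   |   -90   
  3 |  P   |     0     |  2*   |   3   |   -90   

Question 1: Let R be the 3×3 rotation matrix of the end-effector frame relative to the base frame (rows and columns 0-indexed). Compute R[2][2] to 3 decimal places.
-1.000

End-effector z-axis (col 2 of R) = (0.0000,0.0000,-1.0000)
R[2][2] = -1.0000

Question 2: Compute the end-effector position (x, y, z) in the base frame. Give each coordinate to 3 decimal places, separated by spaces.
after link 1: o_1 = (2.8284, -2.8284, 0.0000)
after link 2: o_2 = (5.7262, -3.6049, 0.0000)
after link 3: o_3 = (9.1416, -2.4495, 0.0000)

9.142 -2.449 0.000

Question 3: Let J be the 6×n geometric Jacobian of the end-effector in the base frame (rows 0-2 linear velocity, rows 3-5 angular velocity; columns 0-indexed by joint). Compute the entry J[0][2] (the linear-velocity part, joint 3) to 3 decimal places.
0.259

prismatic axis z_2 = (0.2588,0.9659,0.0000)
J_v[:, 2] = z_2; J_ω[:, 2] = (0,0,0)
entry J[0][2] = 0.2588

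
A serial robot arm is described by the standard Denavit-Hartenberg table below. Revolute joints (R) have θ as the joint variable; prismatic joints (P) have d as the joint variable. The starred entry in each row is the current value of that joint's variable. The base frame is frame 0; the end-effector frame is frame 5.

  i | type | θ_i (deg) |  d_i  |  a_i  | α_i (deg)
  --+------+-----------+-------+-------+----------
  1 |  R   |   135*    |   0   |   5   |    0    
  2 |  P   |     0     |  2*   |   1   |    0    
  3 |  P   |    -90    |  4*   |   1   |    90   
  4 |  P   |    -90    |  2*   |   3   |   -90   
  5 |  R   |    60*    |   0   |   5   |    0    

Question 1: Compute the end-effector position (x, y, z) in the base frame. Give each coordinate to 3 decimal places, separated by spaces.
-5.183 6.597 0.500

after link 1: o_1 = (-3.5355, 3.5355, 0.0000)
after link 2: o_2 = (-4.2426, 4.2426, 2.0000)
after link 3: o_3 = (-3.5355, 4.9497, 6.0000)
after link 4: o_4 = (-2.1213, 3.5355, 3.0000)
after link 5: o_5 = (-5.1832, 6.5974, 0.5000)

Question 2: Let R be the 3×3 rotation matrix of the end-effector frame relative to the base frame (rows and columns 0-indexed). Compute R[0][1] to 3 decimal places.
End-effector y-axis (col 1 of R) = (-0.3536,0.3536,0.8660)
R[0][1] = -0.3536

-0.354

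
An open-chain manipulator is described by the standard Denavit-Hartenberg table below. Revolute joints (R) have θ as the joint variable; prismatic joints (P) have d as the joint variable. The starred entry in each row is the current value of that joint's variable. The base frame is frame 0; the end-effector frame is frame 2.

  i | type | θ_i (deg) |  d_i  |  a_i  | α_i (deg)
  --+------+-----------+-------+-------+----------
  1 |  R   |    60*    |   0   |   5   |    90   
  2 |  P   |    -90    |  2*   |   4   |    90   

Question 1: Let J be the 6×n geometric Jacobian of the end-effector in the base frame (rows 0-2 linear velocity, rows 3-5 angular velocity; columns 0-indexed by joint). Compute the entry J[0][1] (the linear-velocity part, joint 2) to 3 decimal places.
0.866

prismatic axis z_1 = (0.8660,-0.5000,0.0000)
J_v[:, 1] = z_1; J_ω[:, 1] = (0,0,0)
entry J[0][1] = 0.8660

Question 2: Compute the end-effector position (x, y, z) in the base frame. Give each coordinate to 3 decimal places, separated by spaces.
after link 1: o_1 = (2.5000, 4.3301, 0.0000)
after link 2: o_2 = (4.2321, 3.3301, -4.0000)

4.232 3.330 -4.000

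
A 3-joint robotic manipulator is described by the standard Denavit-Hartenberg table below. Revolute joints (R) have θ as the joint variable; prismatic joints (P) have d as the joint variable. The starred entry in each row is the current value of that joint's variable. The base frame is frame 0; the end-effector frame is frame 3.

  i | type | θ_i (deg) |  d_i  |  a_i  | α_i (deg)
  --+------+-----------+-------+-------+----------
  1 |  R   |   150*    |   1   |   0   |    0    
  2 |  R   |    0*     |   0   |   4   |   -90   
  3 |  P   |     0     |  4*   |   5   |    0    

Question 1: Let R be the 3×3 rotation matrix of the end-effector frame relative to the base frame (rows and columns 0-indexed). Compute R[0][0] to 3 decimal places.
-0.866

End-effector x-axis (col 0 of R) = (-0.8660,0.5000,0.0000)
R[0][0] = -0.8660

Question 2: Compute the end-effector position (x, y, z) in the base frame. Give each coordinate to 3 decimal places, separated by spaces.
-9.794 1.036 1.000

after link 1: o_1 = (0.0000, 0.0000, 1.0000)
after link 2: o_2 = (-3.4641, 2.0000, 1.0000)
after link 3: o_3 = (-9.7942, 1.0359, 1.0000)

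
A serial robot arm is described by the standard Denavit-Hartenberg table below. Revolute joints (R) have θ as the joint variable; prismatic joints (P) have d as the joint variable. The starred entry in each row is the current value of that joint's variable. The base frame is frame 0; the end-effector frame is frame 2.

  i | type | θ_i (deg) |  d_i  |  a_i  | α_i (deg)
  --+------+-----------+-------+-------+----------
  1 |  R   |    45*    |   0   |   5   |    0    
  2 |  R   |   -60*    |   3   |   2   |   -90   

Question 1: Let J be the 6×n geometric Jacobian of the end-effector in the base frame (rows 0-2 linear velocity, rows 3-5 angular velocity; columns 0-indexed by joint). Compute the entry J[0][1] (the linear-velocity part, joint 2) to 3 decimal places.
0.518

axis z_1 = (0.0000,0.0000,1.0000); lever o_n−o_1 = (1.9319,-0.5176,3.0000)
cross product → J_v[:, 1] = (0.5176,1.9319,-0.0000)
J_ω[:, 1] = z_1
entry J[0][1] = 0.5176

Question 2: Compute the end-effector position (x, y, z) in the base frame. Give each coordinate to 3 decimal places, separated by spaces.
5.467 3.018 3.000

after link 1: o_1 = (3.5355, 3.5355, 0.0000)
after link 2: o_2 = (5.4674, 3.0179, 3.0000)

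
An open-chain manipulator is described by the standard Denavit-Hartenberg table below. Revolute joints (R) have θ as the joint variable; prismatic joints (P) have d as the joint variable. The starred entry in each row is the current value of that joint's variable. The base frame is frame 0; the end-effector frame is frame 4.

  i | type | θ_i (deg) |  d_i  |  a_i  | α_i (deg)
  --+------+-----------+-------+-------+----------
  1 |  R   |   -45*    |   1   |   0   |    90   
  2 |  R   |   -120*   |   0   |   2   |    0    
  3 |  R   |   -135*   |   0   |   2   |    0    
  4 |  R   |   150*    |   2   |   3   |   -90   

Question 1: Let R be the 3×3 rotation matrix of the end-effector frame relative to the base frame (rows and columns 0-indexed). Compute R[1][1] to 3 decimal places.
0.707

End-effector y-axis (col 1 of R) = (0.7071,0.7071,-0.0000)
R[1][1] = 0.7071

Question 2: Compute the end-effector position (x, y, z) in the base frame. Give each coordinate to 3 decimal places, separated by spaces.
after link 1: o_1 = (0.0000, 0.0000, 1.0000)
after link 2: o_2 = (-0.7071, 0.7071, -0.7321)
after link 3: o_3 = (-1.0731, 1.0731, 1.1998)
after link 4: o_4 = (-3.0364, 0.2080, -1.6980)

-3.036 0.208 -1.698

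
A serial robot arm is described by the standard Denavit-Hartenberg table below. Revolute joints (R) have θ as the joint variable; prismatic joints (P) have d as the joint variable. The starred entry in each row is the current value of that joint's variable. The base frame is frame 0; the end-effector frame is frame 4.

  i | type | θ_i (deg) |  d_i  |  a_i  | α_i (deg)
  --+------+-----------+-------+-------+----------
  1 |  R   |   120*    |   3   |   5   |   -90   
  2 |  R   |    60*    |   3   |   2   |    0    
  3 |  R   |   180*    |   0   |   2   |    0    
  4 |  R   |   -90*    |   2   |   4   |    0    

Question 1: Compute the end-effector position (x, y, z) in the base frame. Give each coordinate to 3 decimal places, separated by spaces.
after link 1: o_1 = (-2.5000, 4.3301, 3.0000)
after link 2: o_2 = (-5.5981, 3.6962, 1.2679)
after link 3: o_3 = (-5.0981, 2.8301, 3.0000)
after link 4: o_4 = (-5.0981, -1.1699, 1.0000)

-5.098 -1.170 1.000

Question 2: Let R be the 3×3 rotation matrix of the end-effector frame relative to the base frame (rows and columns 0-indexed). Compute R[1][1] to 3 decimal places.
End-effector y-axis (col 1 of R) = (0.2500,-0.4330,0.8660)
R[1][1] = -0.4330

-0.433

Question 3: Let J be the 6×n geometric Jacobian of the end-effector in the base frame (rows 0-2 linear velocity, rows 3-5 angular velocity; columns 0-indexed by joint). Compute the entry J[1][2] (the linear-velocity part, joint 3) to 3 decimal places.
axis z_2 = (-0.8660,-0.5000,0.0000); lever o_n−o_2 = (0.5000,-4.8660,-0.2679)
cross product → J_v[:, 2] = (0.1340,-0.2321,4.4641)
J_ω[:, 2] = z_2
entry J[1][2] = -0.2321

-0.232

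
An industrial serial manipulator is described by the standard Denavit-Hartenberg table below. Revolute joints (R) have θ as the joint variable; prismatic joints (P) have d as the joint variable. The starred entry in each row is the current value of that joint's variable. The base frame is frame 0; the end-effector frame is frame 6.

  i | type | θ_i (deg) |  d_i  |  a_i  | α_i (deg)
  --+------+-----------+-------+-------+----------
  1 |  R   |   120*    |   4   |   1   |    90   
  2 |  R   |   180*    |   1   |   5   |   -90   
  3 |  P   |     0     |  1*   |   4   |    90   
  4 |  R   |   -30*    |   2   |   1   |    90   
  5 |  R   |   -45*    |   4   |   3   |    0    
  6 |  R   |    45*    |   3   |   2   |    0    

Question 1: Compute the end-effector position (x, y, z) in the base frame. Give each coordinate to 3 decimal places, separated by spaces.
after link 1: o_1 = (-0.5000, 0.8660, 4.0000)
after link 2: o_2 = (2.8660, -2.9641, 4.0000)
after link 3: o_3 = (4.8660, -6.4282, 3.0000)
after link 4: o_4 = (7.0311, -6.1782, 3.5000)
after link 5: o_5 = (5.1125, -7.0978, 8.0248)
after link 6: o_6 = (5.2286, -7.2988, 11.6228)

5.229 -7.299 11.623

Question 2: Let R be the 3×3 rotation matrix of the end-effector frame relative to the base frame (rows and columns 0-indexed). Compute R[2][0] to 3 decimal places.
0.500

End-effector x-axis (col 0 of R) = (0.4330,-0.7500,0.5000)
R[2][0] = 0.5000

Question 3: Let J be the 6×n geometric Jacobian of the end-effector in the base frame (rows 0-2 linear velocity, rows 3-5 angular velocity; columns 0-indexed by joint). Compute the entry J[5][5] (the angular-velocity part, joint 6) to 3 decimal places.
axis z_5 = (-0.2500,0.4330,0.8660); lever o_n−o_5 = (0.1160,-0.2010,3.5981)
cross product → J_v[:, 5] = (1.7321,1.0000,0.0000)
J_ω[:, 5] = z_5
entry J[5][5] = 0.8660

0.866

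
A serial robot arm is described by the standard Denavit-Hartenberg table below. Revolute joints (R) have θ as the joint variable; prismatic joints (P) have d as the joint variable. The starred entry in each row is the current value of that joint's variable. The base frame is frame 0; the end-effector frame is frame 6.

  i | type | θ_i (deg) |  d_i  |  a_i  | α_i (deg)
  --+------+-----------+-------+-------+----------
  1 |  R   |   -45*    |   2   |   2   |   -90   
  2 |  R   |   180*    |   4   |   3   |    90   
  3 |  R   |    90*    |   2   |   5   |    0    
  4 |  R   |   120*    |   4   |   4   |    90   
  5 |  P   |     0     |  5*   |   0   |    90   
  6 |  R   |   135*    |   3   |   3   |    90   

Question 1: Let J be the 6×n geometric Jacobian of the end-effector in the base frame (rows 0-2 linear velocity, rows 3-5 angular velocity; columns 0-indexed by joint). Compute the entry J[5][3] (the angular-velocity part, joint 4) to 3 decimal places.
axis z_3 = (0.0000,0.0000,-1.0000); lever o_n−o_3 = (7.3649,0.0285,-1.0000)
cross product → J_v[:, 3] = (0.0285,-7.3649,0.0000)
J_ω[:, 3] = z_3
entry J[5][3] = -1.0000

-1.000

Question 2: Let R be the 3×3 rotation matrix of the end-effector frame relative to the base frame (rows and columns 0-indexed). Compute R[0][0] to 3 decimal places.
0.500

End-effector x-axis (col 0 of R) = (0.5000,0.8660,-0.0000)
R[0][0] = 0.5000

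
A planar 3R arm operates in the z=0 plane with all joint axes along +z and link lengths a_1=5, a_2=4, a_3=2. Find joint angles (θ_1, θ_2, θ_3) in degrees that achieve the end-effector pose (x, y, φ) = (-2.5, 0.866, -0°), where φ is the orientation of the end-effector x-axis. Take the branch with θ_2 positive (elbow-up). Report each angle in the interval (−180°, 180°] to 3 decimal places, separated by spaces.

wrist centre = target − a_3·(cos φ, sin φ) = (-4.5000, 0.8660)
cos θ_2 = (21.0000−5²−4²)/(2·5·4) = -0.5000; θ_2 = 120.0001° (elbow-up)
β = atan2(0.8660,-4.5000) = 169.1069°; ψ = atan2(3.4641,3.0000) = 49.1066°
θ_1 = β − ψ = 120.0003°
θ_3 = φ − θ_1 − θ_2 = 119.9996° (wrapped to (-180°,180°])

120.000 120.000 120.000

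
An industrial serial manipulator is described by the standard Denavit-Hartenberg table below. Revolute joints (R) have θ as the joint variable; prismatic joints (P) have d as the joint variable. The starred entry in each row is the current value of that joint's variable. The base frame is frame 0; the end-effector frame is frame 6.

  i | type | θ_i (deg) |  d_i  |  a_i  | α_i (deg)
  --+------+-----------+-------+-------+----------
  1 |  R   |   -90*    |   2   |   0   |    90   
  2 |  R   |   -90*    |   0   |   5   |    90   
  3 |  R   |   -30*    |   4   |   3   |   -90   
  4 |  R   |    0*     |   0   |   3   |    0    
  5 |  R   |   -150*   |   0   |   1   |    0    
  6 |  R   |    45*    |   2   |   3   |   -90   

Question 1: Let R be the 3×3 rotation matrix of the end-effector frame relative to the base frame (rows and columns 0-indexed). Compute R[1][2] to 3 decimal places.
End-effector z-axis (col 2 of R) = (0.4830,0.2588,-0.8365)
R[1][2] = 0.2588

0.259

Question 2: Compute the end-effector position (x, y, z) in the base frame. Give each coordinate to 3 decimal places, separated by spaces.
0.447 7.398 -7.774

after link 1: o_1 = (0.0000, 0.0000, 2.0000)
after link 2: o_2 = (-0.0000, -0.0000, -3.0000)
after link 3: o_3 = (1.5000, 4.0000, -5.5981)
after link 4: o_4 = (3.0000, 4.0000, -8.1962)
after link 5: o_5 = (2.5670, 4.5000, -7.4462)
after link 6: o_6 = (0.4467, 7.3978, -7.7737)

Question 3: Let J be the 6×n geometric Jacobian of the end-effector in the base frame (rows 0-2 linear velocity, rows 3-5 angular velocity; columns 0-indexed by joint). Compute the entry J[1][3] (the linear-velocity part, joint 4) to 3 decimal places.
-1.358

axis z_3 = (-0.8660,-0.0000,-0.5000); lever o_n−o_3 = (-1.0533,3.3978,-2.1756)
cross product → J_v[:, 3] = (1.6989,-1.3575,-2.9426)
J_ω[:, 3] = z_3
entry J[1][3] = -1.3575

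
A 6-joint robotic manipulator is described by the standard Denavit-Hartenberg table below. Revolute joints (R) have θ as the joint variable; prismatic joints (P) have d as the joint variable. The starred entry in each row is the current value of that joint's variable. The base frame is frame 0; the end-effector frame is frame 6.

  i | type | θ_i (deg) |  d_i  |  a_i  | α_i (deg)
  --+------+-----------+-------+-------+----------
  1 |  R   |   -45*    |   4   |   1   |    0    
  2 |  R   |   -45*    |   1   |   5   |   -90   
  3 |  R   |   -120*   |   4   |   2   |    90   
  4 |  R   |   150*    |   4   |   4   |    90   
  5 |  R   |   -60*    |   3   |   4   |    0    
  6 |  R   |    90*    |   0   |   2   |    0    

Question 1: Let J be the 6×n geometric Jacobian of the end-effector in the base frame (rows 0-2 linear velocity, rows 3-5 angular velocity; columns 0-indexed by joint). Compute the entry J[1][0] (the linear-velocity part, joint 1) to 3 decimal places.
axis z_0 = ẑ; lever o_n−o_0 = (11.1712,-5.9751,1.4641)
cross product → J_v[:, 0] = (5.9751,11.1712,-0.0000)
J_ω[:, 0] = z_0
entry J[1][0] = 11.1712

11.171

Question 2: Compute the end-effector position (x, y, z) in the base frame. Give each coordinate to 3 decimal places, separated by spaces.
11.171 -5.975 1.464

after link 1: o_1 = (0.7071, -0.7071, 4.0000)
after link 2: o_2 = (0.7071, -5.7071, 5.0000)
after link 3: o_3 = (4.7071, -4.7071, 6.7321)
after link 4: o_4 = (6.7071, -2.9751, 1.7321)
after link 5: o_5 = (10.3052, -6.0911, 3.2631)
after link 6: o_6 = (11.1712, -5.9751, 1.4641)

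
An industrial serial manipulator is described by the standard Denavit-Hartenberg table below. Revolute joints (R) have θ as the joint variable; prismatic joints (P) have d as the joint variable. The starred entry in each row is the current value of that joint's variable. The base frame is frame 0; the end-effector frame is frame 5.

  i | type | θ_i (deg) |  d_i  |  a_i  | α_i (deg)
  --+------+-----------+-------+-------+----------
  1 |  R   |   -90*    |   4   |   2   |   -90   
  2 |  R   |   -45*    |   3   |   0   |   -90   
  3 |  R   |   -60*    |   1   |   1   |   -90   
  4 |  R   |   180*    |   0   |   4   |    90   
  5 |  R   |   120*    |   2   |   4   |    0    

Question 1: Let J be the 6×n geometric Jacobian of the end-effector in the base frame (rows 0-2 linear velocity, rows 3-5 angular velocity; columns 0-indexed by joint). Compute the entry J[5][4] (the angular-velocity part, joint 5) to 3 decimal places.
0.707

axis z_4 = (-0.0000,0.7071,0.7071); lever o_n−o_4 = (-0.0000,-1.4142,4.2426)
cross product → J_v[:, 4] = (4.0000,-0.0000,0.0000)
J_ω[:, 4] = z_4
entry J[5][4] = 0.7071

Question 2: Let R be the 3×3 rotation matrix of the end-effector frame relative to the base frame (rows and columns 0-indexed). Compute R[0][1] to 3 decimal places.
1.000

End-effector y-axis (col 1 of R) = (1.0000,-0.0000,0.0000)
R[0][1] = 1.0000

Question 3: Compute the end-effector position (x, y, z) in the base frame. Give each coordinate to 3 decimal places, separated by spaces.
0.402 -3.061 6.475

after link 1: o_1 = (0.0000, -2.0000, 4.0000)
after link 2: o_2 = (3.0000, -2.0000, 4.0000)
after link 3: o_3 = (3.8660, -3.0607, 3.6464)
after link 4: o_4 = (0.4019, -1.6464, 2.2322)
after link 5: o_5 = (0.4019, -3.0607, 6.4749)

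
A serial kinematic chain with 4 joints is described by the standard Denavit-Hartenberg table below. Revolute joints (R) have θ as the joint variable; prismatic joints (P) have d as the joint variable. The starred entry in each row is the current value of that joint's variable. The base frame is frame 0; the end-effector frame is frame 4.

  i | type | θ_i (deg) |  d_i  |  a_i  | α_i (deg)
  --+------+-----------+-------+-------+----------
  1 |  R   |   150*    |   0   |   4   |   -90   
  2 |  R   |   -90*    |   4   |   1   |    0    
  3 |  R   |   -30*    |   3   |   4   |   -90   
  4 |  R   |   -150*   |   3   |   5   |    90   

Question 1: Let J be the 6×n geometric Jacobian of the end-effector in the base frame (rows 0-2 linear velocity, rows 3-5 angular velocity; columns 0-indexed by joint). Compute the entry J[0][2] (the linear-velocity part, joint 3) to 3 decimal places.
-1.051

axis z_2 = (-0.5000,-0.8660,0.0000); lever o_n−o_2 = (-5.1429,-3.3816,1.2141)
cross product → J_v[:, 2] = (-1.0514,0.6071,-2.7631)
J_ω[:, 2] = z_2
entry J[0][2] = -1.0514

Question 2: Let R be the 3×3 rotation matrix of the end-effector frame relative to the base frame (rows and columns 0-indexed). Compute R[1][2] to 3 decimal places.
0.875

End-effector z-axis (col 2 of R) = (0.2165,0.8750,-0.4330)
R[1][2] = 0.8750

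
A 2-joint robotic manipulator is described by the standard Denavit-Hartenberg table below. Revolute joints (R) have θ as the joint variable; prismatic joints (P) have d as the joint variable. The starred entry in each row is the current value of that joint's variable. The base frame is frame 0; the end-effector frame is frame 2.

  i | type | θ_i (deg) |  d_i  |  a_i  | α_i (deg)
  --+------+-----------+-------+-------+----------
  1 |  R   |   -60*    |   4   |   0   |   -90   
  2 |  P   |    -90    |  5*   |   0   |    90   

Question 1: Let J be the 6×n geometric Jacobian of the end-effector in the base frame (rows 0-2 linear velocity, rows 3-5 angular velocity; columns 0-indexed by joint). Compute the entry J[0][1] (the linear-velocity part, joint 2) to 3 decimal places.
0.866

prismatic axis z_1 = (0.8660,0.5000,0.0000)
J_v[:, 1] = z_1; J_ω[:, 1] = (0,0,0)
entry J[0][1] = 0.8660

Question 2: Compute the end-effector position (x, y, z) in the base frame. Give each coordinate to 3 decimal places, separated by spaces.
4.330 2.500 4.000

after link 1: o_1 = (0.0000, 0.0000, 4.0000)
after link 2: o_2 = (4.3301, 2.5000, 4.0000)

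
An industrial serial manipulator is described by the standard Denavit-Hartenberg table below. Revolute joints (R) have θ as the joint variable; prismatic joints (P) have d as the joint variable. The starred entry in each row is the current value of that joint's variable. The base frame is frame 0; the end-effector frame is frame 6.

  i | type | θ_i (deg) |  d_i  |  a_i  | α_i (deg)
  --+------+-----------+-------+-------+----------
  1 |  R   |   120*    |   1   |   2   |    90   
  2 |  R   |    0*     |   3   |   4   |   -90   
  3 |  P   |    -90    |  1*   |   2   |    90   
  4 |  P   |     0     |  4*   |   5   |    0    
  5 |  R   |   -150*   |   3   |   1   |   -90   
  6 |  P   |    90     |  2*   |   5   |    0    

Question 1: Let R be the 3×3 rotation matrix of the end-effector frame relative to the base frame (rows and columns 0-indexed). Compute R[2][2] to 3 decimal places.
End-effector z-axis (col 2 of R) = (0.4330,0.2500,-0.8660)
R[2][2] = -0.8660

-0.866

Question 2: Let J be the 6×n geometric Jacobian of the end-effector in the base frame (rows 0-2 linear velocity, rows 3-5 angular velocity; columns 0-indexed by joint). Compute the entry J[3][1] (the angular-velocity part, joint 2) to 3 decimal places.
0.866

axis z_1 = (0.8660,0.5000,0.0000); lever o_n−o_1 = (7.7763,6.7990,-1.2321)
cross product → J_v[:, 1] = (-0.6160,1.0670,2.0000)
J_ω[:, 1] = z_1
entry J[3][1] = 0.8660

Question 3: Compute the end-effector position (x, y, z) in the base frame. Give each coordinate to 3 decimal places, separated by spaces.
6.776 8.531 -0.232

after link 1: o_1 = (-1.0000, 1.7321, 1.0000)
after link 2: o_2 = (-0.4019, 6.6962, 1.0000)
after link 3: o_3 = (1.3301, 7.6962, 2.0000)
after link 4: o_4 = (7.6603, 6.7321, 2.0000)
after link 5: o_5 = (8.4103, 3.7010, 1.5000)
after link 6: o_6 = (6.7763, 8.5311, -0.2321)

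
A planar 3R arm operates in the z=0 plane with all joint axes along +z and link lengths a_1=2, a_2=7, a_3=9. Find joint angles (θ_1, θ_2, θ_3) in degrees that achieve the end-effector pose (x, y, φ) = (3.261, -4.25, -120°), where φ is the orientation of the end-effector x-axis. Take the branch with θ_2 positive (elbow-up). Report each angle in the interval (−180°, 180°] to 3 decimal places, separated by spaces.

wrist centre = target − a_3·(cos φ, sin φ) = (7.7610, 3.5442)
cos θ_2 = (72.7947−2²−7²)/(2·2·7) = 0.7070; θ_2 = 45.0125° (elbow-up)
β = atan2(3.5442,7.7610) = 24.5448°; ψ = atan2(4.9508,6.9487) = 35.4693°
θ_1 = β − ψ = -10.9245°
θ_3 = φ − θ_1 − θ_2 = -154.0880° (wrapped to (-180°,180°])

-10.924 45.012 -154.088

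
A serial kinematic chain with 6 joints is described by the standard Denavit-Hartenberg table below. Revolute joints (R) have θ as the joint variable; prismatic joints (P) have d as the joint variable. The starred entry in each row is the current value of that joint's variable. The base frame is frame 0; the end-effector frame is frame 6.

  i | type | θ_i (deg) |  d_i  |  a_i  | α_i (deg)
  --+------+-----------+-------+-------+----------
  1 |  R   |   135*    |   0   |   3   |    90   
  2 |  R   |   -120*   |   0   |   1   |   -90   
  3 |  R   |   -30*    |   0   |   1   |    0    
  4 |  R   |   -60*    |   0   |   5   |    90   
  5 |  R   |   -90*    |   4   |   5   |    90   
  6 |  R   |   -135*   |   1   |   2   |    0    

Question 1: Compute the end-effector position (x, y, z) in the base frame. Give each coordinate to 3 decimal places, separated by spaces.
3.002 3.362 2.416

after link 1: o_1 = (-2.1213, 2.1213, 0.0000)
after link 2: o_2 = (-1.7678, 1.7678, -0.8660)
after link 3: o_3 = (-1.1080, 1.8151, -1.6160)
after link 4: o_4 = (2.4275, 5.3507, -1.6160)
after link 5: o_5 = (4.0752, 3.7030, 4.3481)
after link 6: o_6 = (3.0020, 3.3619, 2.4162)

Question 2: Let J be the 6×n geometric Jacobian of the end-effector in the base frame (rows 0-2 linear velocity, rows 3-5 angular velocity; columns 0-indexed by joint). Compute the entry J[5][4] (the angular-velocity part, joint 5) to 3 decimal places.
0.866

axis z_4 = (-0.3536,0.3536,0.8660); lever o_n−o_4 = (0.5745,-1.9887,4.0322)
cross product → J_v[:, 4] = (3.1479,1.9232,0.5000)
J_ω[:, 4] = z_4
entry J[5][4] = 0.8660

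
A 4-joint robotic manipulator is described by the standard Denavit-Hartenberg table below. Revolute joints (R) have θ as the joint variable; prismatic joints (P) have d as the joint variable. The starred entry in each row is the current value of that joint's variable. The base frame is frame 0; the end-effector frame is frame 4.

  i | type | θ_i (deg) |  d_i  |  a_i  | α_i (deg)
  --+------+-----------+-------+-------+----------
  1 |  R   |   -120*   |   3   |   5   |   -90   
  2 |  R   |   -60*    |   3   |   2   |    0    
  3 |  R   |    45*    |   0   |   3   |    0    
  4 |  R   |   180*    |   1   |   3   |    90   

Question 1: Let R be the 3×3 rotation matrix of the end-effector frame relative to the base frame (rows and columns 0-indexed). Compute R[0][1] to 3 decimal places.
End-effector y-axis (col 1 of R) = (0.8660,-0.5000,0.0000)
R[0][1] = 0.8660

0.866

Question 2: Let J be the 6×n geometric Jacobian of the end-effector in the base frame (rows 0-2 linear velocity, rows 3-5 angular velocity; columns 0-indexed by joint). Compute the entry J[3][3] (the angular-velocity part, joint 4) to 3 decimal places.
0.866

axis z_3 = (0.8660,-0.5000,0.0000); lever o_n−o_3 = (2.3149,2.0095,-0.7765)
cross product → J_v[:, 3] = (0.3882,0.6724,2.8978)
J_ω[:, 3] = z_3
entry J[3][3] = 0.8660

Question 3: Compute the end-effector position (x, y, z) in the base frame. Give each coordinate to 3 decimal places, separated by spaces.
after link 1: o_1 = (-2.5000, -4.3301, 3.0000)
after link 2: o_2 = (-0.4019, -6.6962, 4.7321)
after link 3: o_3 = (-1.8508, -9.2057, 5.5085)
after link 4: o_4 = (0.4641, -7.1962, 4.7321)

0.464 -7.196 4.732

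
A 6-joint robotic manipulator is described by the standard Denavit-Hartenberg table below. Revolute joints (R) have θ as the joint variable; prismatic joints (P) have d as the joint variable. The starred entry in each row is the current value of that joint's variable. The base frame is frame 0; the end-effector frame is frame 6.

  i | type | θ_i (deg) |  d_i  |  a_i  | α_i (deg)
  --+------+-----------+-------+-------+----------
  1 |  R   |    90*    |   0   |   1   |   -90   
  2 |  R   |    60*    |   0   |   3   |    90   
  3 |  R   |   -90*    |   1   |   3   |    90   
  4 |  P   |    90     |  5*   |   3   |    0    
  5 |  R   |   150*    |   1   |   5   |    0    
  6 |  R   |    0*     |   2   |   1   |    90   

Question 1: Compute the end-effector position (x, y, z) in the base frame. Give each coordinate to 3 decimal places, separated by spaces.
0.000 -2.536 3.732

after link 1: o_1 = (0.0000, 1.0000, 0.0000)
after link 2: o_2 = (-0.0000, 2.5000, -2.5981)
after link 3: o_3 = (3.0000, 3.3660, -2.0981)
after link 4: o_4 = (3.0000, 3.4641, 3.7321)
after link 5: o_5 = (0.5000, -0.7859, 2.4330)
after link 6: o_6 = (0.0000, -2.5359, 3.7321)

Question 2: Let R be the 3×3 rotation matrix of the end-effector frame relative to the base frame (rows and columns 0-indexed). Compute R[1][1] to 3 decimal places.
-0.500

End-effector y-axis (col 1 of R) = (0.0000,-0.5000,0.8660)
R[1][1] = -0.5000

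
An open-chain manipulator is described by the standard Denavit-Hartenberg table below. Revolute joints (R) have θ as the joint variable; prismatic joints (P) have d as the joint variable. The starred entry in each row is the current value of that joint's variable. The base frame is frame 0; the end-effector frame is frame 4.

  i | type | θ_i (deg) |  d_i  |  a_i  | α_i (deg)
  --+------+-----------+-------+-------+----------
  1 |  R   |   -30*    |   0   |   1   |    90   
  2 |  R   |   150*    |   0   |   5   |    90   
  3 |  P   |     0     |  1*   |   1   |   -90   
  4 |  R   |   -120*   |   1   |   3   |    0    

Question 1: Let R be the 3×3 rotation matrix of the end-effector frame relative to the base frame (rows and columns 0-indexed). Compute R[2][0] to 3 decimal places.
End-effector x-axis (col 0 of R) = (0.7500,-0.4330,0.5000)
R[2][0] = 0.5000

0.500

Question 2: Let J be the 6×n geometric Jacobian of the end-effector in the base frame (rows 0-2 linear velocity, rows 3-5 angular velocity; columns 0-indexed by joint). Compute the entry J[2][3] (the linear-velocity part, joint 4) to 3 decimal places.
axis z_3 = (-0.5000,-0.8660,0.0000); lever o_n−o_3 = (1.7500,-2.1651,1.5000)
cross product → J_v[:, 3] = (-1.2990,0.7500,2.5981)
J_ω[:, 3] = z_3
entry J[2][3] = 2.5981

2.598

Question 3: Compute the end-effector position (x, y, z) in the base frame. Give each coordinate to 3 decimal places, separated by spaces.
-1.451 -0.317 5.366

after link 1: o_1 = (0.8660, -0.5000, 0.0000)
after link 2: o_2 = (-2.8840, 1.6651, 2.5000)
after link 3: o_3 = (-3.2010, 1.8481, 3.8660)
after link 4: o_4 = (-1.4510, -0.3170, 5.3660)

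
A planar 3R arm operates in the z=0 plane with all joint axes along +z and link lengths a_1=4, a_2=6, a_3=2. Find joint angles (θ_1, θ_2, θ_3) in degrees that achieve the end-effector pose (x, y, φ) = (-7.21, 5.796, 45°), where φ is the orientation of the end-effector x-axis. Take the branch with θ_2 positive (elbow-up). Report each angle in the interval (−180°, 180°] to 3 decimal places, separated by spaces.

wrist centre = target − a_3·(cos φ, sin φ) = (-8.6242, 4.3818)
cos θ_2 = (93.5771−4²−6²)/(2·4·6) = 0.8662; θ_2 = 29.9812° (elbow-up)
β = atan2(4.3818,-8.6242) = 153.0658°; ψ = atan2(2.9983,9.1971) = 18.0561°
θ_1 = β − ψ = 135.0097°
θ_3 = φ − θ_1 − θ_2 = -119.9909° (wrapped to (-180°,180°])

135.010 29.981 -119.991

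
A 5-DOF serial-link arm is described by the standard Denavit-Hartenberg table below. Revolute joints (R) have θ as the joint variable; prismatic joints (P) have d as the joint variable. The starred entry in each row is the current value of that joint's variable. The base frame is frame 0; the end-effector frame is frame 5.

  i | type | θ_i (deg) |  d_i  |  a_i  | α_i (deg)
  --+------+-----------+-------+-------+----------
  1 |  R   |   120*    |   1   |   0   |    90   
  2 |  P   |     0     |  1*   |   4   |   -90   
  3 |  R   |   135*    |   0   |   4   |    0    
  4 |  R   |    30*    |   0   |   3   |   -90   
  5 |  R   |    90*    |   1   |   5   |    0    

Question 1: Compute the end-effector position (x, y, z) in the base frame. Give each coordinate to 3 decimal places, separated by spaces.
after link 1: o_1 = (0.0000, 0.0000, 1.0000)
after link 2: o_2 = (-1.1340, 3.9641, 1.0000)
after link 3: o_3 = (-2.1693, 0.1004, 1.0000)
after link 4: o_4 = (-1.3928, -2.7974, 1.0000)
after link 5: o_5 = (-0.4269, -2.5386, -4.0000)

-0.427 -2.539 -4.000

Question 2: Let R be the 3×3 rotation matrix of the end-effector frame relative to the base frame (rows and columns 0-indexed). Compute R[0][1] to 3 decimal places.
-0.259

End-effector y-axis (col 1 of R) = (-0.2588,0.9659,-0.0000)
R[0][1] = -0.2588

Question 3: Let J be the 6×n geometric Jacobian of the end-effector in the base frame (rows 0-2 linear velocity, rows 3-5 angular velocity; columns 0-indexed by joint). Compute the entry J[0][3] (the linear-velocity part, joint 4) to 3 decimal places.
2.639

axis z_3 = (0.0000,0.0000,1.0000); lever o_n−o_3 = (1.7424,-2.6390,-5.0000)
cross product → J_v[:, 3] = (2.6390,1.7424,-0.0000)
J_ω[:, 3] = z_3
entry J[0][3] = 2.6390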